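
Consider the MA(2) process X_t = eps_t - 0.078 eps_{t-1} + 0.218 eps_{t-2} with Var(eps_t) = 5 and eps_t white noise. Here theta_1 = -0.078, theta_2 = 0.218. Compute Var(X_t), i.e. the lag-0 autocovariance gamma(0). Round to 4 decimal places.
\gamma(0) = 5.2680

For an MA(q) process X_t = eps_t + sum_i theta_i eps_{t-i} with
Var(eps_t) = sigma^2, the variance is
  gamma(0) = sigma^2 * (1 + sum_i theta_i^2).
  sum_i theta_i^2 = (-0.078)^2 + (0.218)^2 = 0.006084 + 0.047524 = 0.053608.
  gamma(0) = 5 * (1 + 0.053608) = 5 * 1.053608 = 5.26804, which rounds to 5.2680.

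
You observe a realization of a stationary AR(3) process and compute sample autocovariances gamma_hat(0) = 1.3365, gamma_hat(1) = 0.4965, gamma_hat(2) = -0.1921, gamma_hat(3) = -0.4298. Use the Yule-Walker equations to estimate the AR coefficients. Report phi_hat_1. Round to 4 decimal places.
\hat\phi_{1} = 0.4380

The Yule-Walker equations for an AR(p) process read, in matrix form,
  Gamma_p phi = r_p,   with   (Gamma_p)_{ij} = gamma(|i - j|),
                       (r_p)_i = gamma(i),   i,j = 1..p.
Substitute the sample gammas (Toeplitz matrix and right-hand side of size 3):
  Gamma_p = [[1.3365, 0.4965, -0.1921], [0.4965, 1.3365, 0.4965], [-0.1921, 0.4965, 1.3365]]
  r_p     = [0.4965, -0.1921, -0.4298]
Written out (R1..R3):
  (R1) 1.3365 phi_1 + 0.4965 phi_2 - 0.1921 phi_3 = 0.4965
  (R2) 0.4965 phi_1 + 1.3365 phi_2 + 0.4965 phi_3 = -0.1921
  (R3) -0.1921 phi_1 + 0.4965 phi_2 + 1.3365 phi_3 = -0.4298
Gaussian elimination:
  R2 <- R2 - (0.4965/1.3365) R1 = R2 - (0.371493) R1:  1.152054 phi_2 + 0.567864 phi_3 = -0.376546
  R3 <- R3 - (-0.1921/1.3365) R1 = R3 - (-0.143734) R1:  0.567864 phi_2 + 1.308889 phi_3 = -0.358436
  R3 <- R3 - (0.567864/1.152054) R2 = R3 - (0.492914) R2:  1.028981 phi_3 = -0.172831
Back-substitution:
  phi_hat_3 = -0.172831 / 1.028981 = -0.167964
  phi_hat_2 = (-0.376546 - (0.567864)(-0.167964)) / 1.152054 = -0.244056
  phi_hat_1 = (0.4965 - (0.4965)(-0.244056) - (-0.1921)(-0.167964)) / 1.3365 = 0.438016
So phi_hat = [0.4380, -0.2441, -0.1680].
Therefore phi_hat_1 = 0.4380.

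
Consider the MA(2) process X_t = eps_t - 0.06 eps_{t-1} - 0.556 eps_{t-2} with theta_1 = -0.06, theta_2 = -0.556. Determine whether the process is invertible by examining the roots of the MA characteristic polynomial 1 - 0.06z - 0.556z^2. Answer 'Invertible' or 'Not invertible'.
\text{Invertible}

The MA(q) characteristic polynomial is P(z) = 1 - 0.06z - 0.556z^2.
Invertibility requires all roots to lie outside the unit circle, i.e. |z| > 1 for every root.
Set 1 + (-0.06) z + (-0.556) z^2 = 0, i.e. a z^2 + b z + c = 0 with a = -0.556, b = -0.06, c = 1.
Discriminant D = b^2 - 4ac = (-0.06)^2 - 4*(-0.556)*1 = 0.0036 - (-2.224) = 2.2276.
D >= 0, so the roots are real: z = (-b +/- sqrt(D)) / (2a) = (0.06 +/- 1.492515) / (-1.112).
  z_1 = (0.06 + 1.492515) / (-1.112) = -1.3961,   |z_1| = 1.3961.
  z_2 = (0.06 - 1.492515) / (-1.112) = 1.2882,   |z_2| = 1.2882.
Moduli of all roots: 1.3961, 1.2882.
All moduli strictly greater than 1? Yes.
Verdict: Invertible.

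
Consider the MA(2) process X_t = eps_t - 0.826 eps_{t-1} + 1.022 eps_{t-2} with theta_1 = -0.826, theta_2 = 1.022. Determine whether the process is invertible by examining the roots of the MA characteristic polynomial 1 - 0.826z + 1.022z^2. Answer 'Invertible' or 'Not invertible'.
\text{Not invertible}

The MA(q) characteristic polynomial is P(z) = 1 - 0.826z + 1.022z^2.
Invertibility requires all roots to lie outside the unit circle, i.e. |z| > 1 for every root.
Set 1 + (-0.826) z + (1.022) z^2 = 0, i.e. a z^2 + b z + c = 0 with a = 1.022, b = -0.826, c = 1.
Discriminant D = b^2 - 4ac = (-0.826)^2 - 4*(1.022)*1 = 0.682276 - (4.088) = -3.405724.
D < 0, so the roots are the complex-conjugate pair z = (-b +/- i sqrt(-D)) / (2a) = 0.4041 +/- 0.9029i.
For a conjugate pair |z|^2 = z * conj(z) = (product of roots) = c/a = 1/(1.022) = 0.978474, so |z| = sqrt(0.978474) = 0.9892 for both roots.
Moduli of all roots: 0.9892, 0.9892.
All moduli strictly greater than 1? No.
Verdict: Not invertible.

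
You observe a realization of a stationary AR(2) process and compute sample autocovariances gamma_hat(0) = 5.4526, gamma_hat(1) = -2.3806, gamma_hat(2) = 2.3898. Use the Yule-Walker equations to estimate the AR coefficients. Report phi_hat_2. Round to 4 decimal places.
\hat\phi_{2} = 0.3060

The Yule-Walker equations for an AR(p) process read, in matrix form,
  Gamma_p phi = r_p,   with   (Gamma_p)_{ij} = gamma(|i - j|),
                       (r_p)_i = gamma(i),   i,j = 1..p.
Substitute the sample gammas (Toeplitz matrix and right-hand side of size 2):
  Gamma_p = [[5.4526, -2.3806], [-2.3806, 5.4526]]
  r_p     = [-2.3806, 2.3898]
Written out:
  5.4526 phi_1 - 2.3806 phi_2 = -2.3806
  -2.3806 phi_1 + 5.4526 phi_2 = 2.3898
Solve by Cramer's rule:
  det = gamma(0)^2 - gamma(1)^2 = (5.4526)^2 - (-2.3806)^2 = 29.73084676 - 5.66725636 = 24.0635904
  phi_hat_1 = [gamma(1) gamma(0) - gamma(1) gamma(2)] / det = [(-2.3806)(5.4526) - (-2.3806)(2.3898)] / 24.0635904 = -7.29130168 / 24.0635904 = -0.303
  phi_hat_2 = [gamma(0) gamma(2) - gamma(1)^2] / det = [(5.4526)(2.3898) - (-2.3806)^2] / 24.0635904 = 7.36336712 / 24.0635904 = 0.306
So phi_hat = [-0.3030, 0.3060].
Therefore phi_hat_2 = 0.3060.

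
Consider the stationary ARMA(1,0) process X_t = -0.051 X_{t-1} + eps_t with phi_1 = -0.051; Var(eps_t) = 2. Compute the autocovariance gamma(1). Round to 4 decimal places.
\gamma(1) = -0.1023

Multiply the model equation by X_{t-k} and take expectations. With theta_0 = psi_0 = 1 and psi_j the MA(infinity) weights, this gives
  gamma(k) - sum_i phi_i gamma(k-i) = c_k,
  c_k = sigma^2 * sum_{j=k..q} theta_j psi_{j-k}   (c_k = 0 for k > q),
using gamma(-m) = gamma(m).
Pure AR (q = 0): c_0 = sigma^2 = 2, c_k = 0 for k >= 1.
Equations for k = 0 and k = 1 (AR order 1):
  gamma(0) = phi_1 gamma(1) + c_0
  gamma(1) = phi_1 gamma(0) + c_1
Substituting the second into the first: gamma(0) (1 - phi_1^2) = c_0 + phi_1 c_1, so
  gamma(0) = c_0 / (1 - phi_1^2) = 2 / (1 - (-0.051)^2) = 2 / 0.997399 = 2.005216.
  gamma(1) = phi_1 gamma(0) = (-0.051)(2.005216) = -0.102266.
Therefore gamma(1) = -0.1023 (to 4 decimal places).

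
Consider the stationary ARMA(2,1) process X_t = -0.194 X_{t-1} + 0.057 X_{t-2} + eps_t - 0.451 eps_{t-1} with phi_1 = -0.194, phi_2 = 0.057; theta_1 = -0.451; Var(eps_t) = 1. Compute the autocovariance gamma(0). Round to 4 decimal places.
\gamma(0) = 1.4551

Multiply the model equation by X_{t-k} and take expectations. With theta_0 = psi_0 = 1 and psi_j the MA(infinity) weights, this gives
  gamma(k) - sum_i phi_i gamma(k-i) = c_k,
  c_k = sigma^2 * sum_{j=k..q} theta_j psi_{j-k}   (c_k = 0 for k > q),
using gamma(-m) = gamma(m).
psi-weights needed (psi_j = theta_j + sum_i phi_i psi_{j-i}):
  psi_1 = theta_1 + phi_1 = -0.451 + (-0.194) = -0.645
Right-hand sides:
  c_0 = sigma^2 (1 + theta_1 psi_1) = 1 * (1 + (-0.451)(-0.645)) = 1 * 1.290895 = 1.290895
  c_1 = sigma^2 theta_1 = 1 * (-0.451) = -0.451
  c_2 = 0
Equations for k = 0, 1, 2 (AR order 2, c_2 = 0):
  (E0) gamma(0) = phi_1 gamma(1) + phi_2 gamma(2) + c_0
  (E1) gamma(1) = phi_1 gamma(0) + phi_2 gamma(1) + c_1
  (E2) gamma(2) = phi_1 gamma(1) + phi_2 gamma(0)
From (E1): gamma(1) = A gamma(0) + B with
  A = phi_1 / (1 - phi_2) = -0.194 / 0.943 = -0.205726,   B = c_1 / (1 - phi_2) = -0.451 / 0.943 = -0.478261.
Insert (E2) into (E0): gamma(0) (1 - phi_2^2) = phi_1 (1 + phi_2) gamma(1) + c_0.
  phi_1 (1 + phi_2) = (-0.194)(1.057) = -0.205058,   1 - phi_2^2 = 0.996751.
Replace gamma(1) by A gamma(0) + B and collect gamma(0):
  gamma(0) [0.996751 - (-0.205058)(-0.205726)] = (-0.205058)(-0.478261) + 1.290895
  gamma(0) * 0.954565 = 1.388966
  gamma(0) = 1.388966 / 0.954565 = 1.455077.
Therefore gamma(0) = 1.4551 (to 4 decimal places).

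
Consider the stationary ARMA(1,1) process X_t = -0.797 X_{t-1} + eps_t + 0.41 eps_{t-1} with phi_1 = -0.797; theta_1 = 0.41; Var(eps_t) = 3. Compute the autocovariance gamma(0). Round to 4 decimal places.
\gamma(0) = 4.2317

Multiply the model equation by X_{t-k} and take expectations. With theta_0 = psi_0 = 1 and psi_j the MA(infinity) weights, this gives
  gamma(k) - sum_i phi_i gamma(k-i) = c_k,
  c_k = sigma^2 * sum_{j=k..q} theta_j psi_{j-k}   (c_k = 0 for k > q),
using gamma(-m) = gamma(m).
psi-weights needed (psi_j = theta_j + sum_i phi_i psi_{j-i}):
  psi_1 = theta_1 + phi_1 = 0.41 + (-0.797) = -0.387
Right-hand sides:
  c_0 = sigma^2 (1 + theta_1 psi_1) = 3 * (1 + (0.41)(-0.387)) = 3 * 0.84133 = 2.52399
  c_1 = sigma^2 theta_1 = 3 * (0.41) = 1.23
  c_2 = 0
Equations for k = 0 and k = 1 (AR order 1):
  gamma(0) = phi_1 gamma(1) + c_0
  gamma(1) = phi_1 gamma(0) + c_1
Substituting the second into the first: gamma(0) (1 - phi_1^2) = c_0 + phi_1 c_1, so
  gamma(0) = (c_0 + phi_1 c_1) / (1 - phi_1^2) = (2.52399 + (-0.797)(1.23)) / (1 - (-0.797)^2) = 1.54368 / 0.364791 = 4.231683.
Therefore gamma(0) = 4.2317 (to 4 decimal places).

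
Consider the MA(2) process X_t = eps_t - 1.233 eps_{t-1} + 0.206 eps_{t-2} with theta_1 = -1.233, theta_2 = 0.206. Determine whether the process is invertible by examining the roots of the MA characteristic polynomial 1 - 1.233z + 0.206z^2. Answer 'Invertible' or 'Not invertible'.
\text{Not invertible}

The MA(q) characteristic polynomial is P(z) = 1 - 1.233z + 0.206z^2.
Invertibility requires all roots to lie outside the unit circle, i.e. |z| > 1 for every root.
Set 1 + (-1.233) z + (0.206) z^2 = 0, i.e. a z^2 + b z + c = 0 with a = 0.206, b = -1.233, c = 1.
Discriminant D = b^2 - 4ac = (-1.233)^2 - 4*(0.206)*1 = 1.520289 - (0.824) = 0.696289.
D >= 0, so the roots are real: z = (-b +/- sqrt(D)) / (2a) = (1.233 +/- 0.834439) / (0.412).
  z_1 = (1.233 + 0.834439) / (0.412) = 5.0181,   |z_1| = 5.0181.
  z_2 = (1.233 - 0.834439) / (0.412) = 0.9674,   |z_2| = 0.9674.
Moduli of all roots: 5.0181, 0.9674.
All moduli strictly greater than 1? No.
Verdict: Not invertible.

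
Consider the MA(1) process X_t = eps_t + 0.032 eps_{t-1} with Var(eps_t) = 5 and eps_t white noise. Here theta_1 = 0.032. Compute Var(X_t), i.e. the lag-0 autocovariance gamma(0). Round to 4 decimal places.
\gamma(0) = 5.0051

For an MA(q) process X_t = eps_t + sum_i theta_i eps_{t-i} with
Var(eps_t) = sigma^2, the variance is
  gamma(0) = sigma^2 * (1 + sum_i theta_i^2).
  sum_i theta_i^2 = (0.032)^2 = 0.001024.
  gamma(0) = 5 * (1 + 0.001024) = 5 * 1.001024 = 5.00512, which rounds to 5.0051.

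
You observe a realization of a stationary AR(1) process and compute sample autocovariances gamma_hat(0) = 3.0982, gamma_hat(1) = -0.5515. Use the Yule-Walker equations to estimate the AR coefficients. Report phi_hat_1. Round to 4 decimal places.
\hat\phi_{1} = -0.1780

The Yule-Walker equations for an AR(p) process read, in matrix form,
  Gamma_p phi = r_p,   with   (Gamma_p)_{ij} = gamma(|i - j|),
                       (r_p)_i = gamma(i),   i,j = 1..p.
Substitute the sample gammas (Toeplitz matrix and right-hand side of size 1):
  Gamma_p = [[3.0982]]
  r_p     = [-0.5515]
With p = 1 this is the single equation gamma(0) phi_1 = gamma(1):
  phi_hat_1 = gamma(1) / gamma(0) = -0.5515 / 3.0982 = -0.1780.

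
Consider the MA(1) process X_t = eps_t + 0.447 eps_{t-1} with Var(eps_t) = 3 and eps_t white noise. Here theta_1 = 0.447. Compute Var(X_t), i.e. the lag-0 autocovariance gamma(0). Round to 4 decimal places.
\gamma(0) = 3.5994

For an MA(q) process X_t = eps_t + sum_i theta_i eps_{t-i} with
Var(eps_t) = sigma^2, the variance is
  gamma(0) = sigma^2 * (1 + sum_i theta_i^2).
  sum_i theta_i^2 = (0.447)^2 = 0.199809.
  gamma(0) = 3 * (1 + 0.199809) = 3 * 1.199809 = 3.599427, which rounds to 3.5994.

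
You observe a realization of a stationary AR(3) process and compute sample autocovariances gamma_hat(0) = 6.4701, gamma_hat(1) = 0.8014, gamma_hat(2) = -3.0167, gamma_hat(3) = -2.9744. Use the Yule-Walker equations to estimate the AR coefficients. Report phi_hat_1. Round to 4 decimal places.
\hat\phi_{1} = -0.0200

The Yule-Walker equations for an AR(p) process read, in matrix form,
  Gamma_p phi = r_p,   with   (Gamma_p)_{ij} = gamma(|i - j|),
                       (r_p)_i = gamma(i),   i,j = 1..p.
Substitute the sample gammas (Toeplitz matrix and right-hand side of size 3):
  Gamma_p = [[6.4701, 0.8014, -3.0167], [0.8014, 6.4701, 0.8014], [-3.0167, 0.8014, 6.4701]]
  r_p     = [0.8014, -3.0167, -2.9744]
Written out (R1..R3):
  (R1) 6.4701 phi_1 + 0.8014 phi_2 - 3.0167 phi_3 = 0.8014
  (R2) 0.8014 phi_1 + 6.4701 phi_2 + 0.8014 phi_3 = -3.0167
  (R3) -3.0167 phi_1 + 0.8014 phi_2 + 6.4701 phi_3 = -2.9744
Gaussian elimination:
  R2 <- R2 - (0.8014/6.4701) R1 = R2 - (0.123862) R1:  6.370837 phi_2 + 1.175055 phi_3 = -3.115963
  R3 <- R3 - (-3.0167/6.4701) R1 = R3 - (-0.466252) R1:  1.175055 phi_2 + 5.063556 phi_3 = -2.600745
  R3 <- R3 - (1.175055/6.370837) R2 = R3 - (0.184443) R2:  4.846826 phi_3 = -2.026028
Back-substitution:
  phi_hat_3 = -2.026028 / 4.846826 = -0.418011
  phi_hat_2 = (-3.115963 - (1.175055)(-0.418011)) / 6.370837 = -0.411999
  phi_hat_1 = (0.8014 - (0.8014)(-0.411999) - (-3.0167)(-0.418011)) / 6.4701 = -0.020006
So phi_hat = [-0.0200, -0.4120, -0.4180].
Therefore phi_hat_1 = -0.0200.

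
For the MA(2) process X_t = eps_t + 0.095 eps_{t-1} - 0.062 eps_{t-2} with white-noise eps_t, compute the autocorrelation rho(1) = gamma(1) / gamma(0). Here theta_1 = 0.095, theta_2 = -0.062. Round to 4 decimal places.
\rho(1) = 0.0880

For an MA(q) process with theta_0 = 1, the autocovariance is
  gamma(k) = sigma^2 * sum_{i=0..q-k} theta_i * theta_{i+k},
and rho(k) = gamma(k) / gamma(0). Sigma^2 cancels.
  numerator   = (1)*(0.095) + (0.095)*(-0.062) = 0.08911.
  denominator = (1)^2 + (0.095)^2 + (-0.062)^2 = 1.012869.
  rho(1) = 0.08911 / 1.012869 = 0.0880.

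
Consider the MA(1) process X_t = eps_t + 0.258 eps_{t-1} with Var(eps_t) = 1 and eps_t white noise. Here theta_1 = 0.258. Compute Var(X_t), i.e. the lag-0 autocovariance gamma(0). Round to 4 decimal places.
\gamma(0) = 1.0666

For an MA(q) process X_t = eps_t + sum_i theta_i eps_{t-i} with
Var(eps_t) = sigma^2, the variance is
  gamma(0) = sigma^2 * (1 + sum_i theta_i^2).
  sum_i theta_i^2 = (0.258)^2 = 0.066564.
  gamma(0) = 1 * (1 + 0.066564) = 1 * 1.066564 = 1.066564, which rounds to 1.0666.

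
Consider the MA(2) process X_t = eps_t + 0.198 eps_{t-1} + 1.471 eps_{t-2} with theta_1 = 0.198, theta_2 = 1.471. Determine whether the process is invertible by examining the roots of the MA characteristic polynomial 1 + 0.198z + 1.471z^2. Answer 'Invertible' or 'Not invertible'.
\text{Not invertible}

The MA(q) characteristic polynomial is P(z) = 1 + 0.198z + 1.471z^2.
Invertibility requires all roots to lie outside the unit circle, i.e. |z| > 1 for every root.
Set 1 + (0.198) z + (1.471) z^2 = 0, i.e. a z^2 + b z + c = 0 with a = 1.471, b = 0.198, c = 1.
Discriminant D = b^2 - 4ac = (0.198)^2 - 4*(1.471)*1 = 0.039204 - (5.884) = -5.844796.
D < 0, so the roots are the complex-conjugate pair z = (-b +/- i sqrt(-D)) / (2a) = -0.0673 +/- 0.8218i.
For a conjugate pair |z|^2 = z * conj(z) = (product of roots) = c/a = 1/(1.471) = 0.67981, so |z| = sqrt(0.67981) = 0.8245 for both roots.
Moduli of all roots: 0.8245, 0.8245.
All moduli strictly greater than 1? No.
Verdict: Not invertible.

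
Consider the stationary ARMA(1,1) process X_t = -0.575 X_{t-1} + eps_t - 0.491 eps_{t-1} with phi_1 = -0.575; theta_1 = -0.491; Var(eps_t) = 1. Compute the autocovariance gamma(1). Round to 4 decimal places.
\gamma(1) = -2.0421

Multiply the model equation by X_{t-k} and take expectations. With theta_0 = psi_0 = 1 and psi_j the MA(infinity) weights, this gives
  gamma(k) - sum_i phi_i gamma(k-i) = c_k,
  c_k = sigma^2 * sum_{j=k..q} theta_j psi_{j-k}   (c_k = 0 for k > q),
using gamma(-m) = gamma(m).
psi-weights needed (psi_j = theta_j + sum_i phi_i psi_{j-i}):
  psi_1 = theta_1 + phi_1 = -0.491 + (-0.575) = -1.066
Right-hand sides:
  c_0 = sigma^2 (1 + theta_1 psi_1) = 1 * (1 + (-0.491)(-1.066)) = 1 * 1.523406 = 1.523406
  c_1 = sigma^2 theta_1 = 1 * (-0.491) = -0.491
  c_2 = 0
Equations for k = 0 and k = 1 (AR order 1):
  gamma(0) = phi_1 gamma(1) + c_0
  gamma(1) = phi_1 gamma(0) + c_1
Substituting the second into the first: gamma(0) (1 - phi_1^2) = c_0 + phi_1 c_1, so
  gamma(0) = (c_0 + phi_1 c_1) / (1 - phi_1^2) = (1.523406 + (-0.575)(-0.491)) / (1 - (-0.575)^2) = 1.805731 / 0.669375 = 2.697637.
  gamma(1) = phi_1 gamma(0) + c_1 = (-0.575)(2.697637) + (-0.491) = -2.042141.
Therefore gamma(1) = -2.0421 (to 4 decimal places).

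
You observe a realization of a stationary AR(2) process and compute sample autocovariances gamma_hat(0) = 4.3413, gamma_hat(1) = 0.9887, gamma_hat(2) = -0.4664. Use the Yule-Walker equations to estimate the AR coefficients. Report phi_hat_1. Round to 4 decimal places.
\hat\phi_{1} = 0.2660

The Yule-Walker equations for an AR(p) process read, in matrix form,
  Gamma_p phi = r_p,   with   (Gamma_p)_{ij} = gamma(|i - j|),
                       (r_p)_i = gamma(i),   i,j = 1..p.
Substitute the sample gammas (Toeplitz matrix and right-hand side of size 2):
  Gamma_p = [[4.3413, 0.9887], [0.9887, 4.3413]]
  r_p     = [0.9887, -0.4664]
Written out:
  4.3413 phi_1 + 0.9887 phi_2 = 0.9887
  0.9887 phi_1 + 4.3413 phi_2 = -0.4664
Solve by Cramer's rule:
  det = gamma(0)^2 - gamma(1)^2 = (4.3413)^2 - (0.9887)^2 = 18.84688569 - 0.97752769 = 17.869358
  phi_hat_1 = [gamma(1) gamma(0) - gamma(1) gamma(2)] / det = [(0.9887)(4.3413) - (0.9887)(-0.4664)] / 17.869358 = 4.75337299 / 17.869358 = 0.266
  phi_hat_2 = [gamma(0) gamma(2) - gamma(1)^2] / det = [(4.3413)(-0.4664) - (0.9887)^2] / 17.869358 = -3.00231001 / 17.869358 = -0.168
So phi_hat = [0.2660, -0.1680].
Therefore phi_hat_1 = 0.2660.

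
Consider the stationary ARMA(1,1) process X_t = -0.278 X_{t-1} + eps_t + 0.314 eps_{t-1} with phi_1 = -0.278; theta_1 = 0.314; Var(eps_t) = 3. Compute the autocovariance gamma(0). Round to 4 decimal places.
\gamma(0) = 3.0042

Multiply the model equation by X_{t-k} and take expectations. With theta_0 = psi_0 = 1 and psi_j the MA(infinity) weights, this gives
  gamma(k) - sum_i phi_i gamma(k-i) = c_k,
  c_k = sigma^2 * sum_{j=k..q} theta_j psi_{j-k}   (c_k = 0 for k > q),
using gamma(-m) = gamma(m).
psi-weights needed (psi_j = theta_j + sum_i phi_i psi_{j-i}):
  psi_1 = theta_1 + phi_1 = 0.314 + (-0.278) = 0.036
Right-hand sides:
  c_0 = sigma^2 (1 + theta_1 psi_1) = 3 * (1 + (0.314)(0.036)) = 3 * 1.011304 = 3.033912
  c_1 = sigma^2 theta_1 = 3 * (0.314) = 0.942
  c_2 = 0
Equations for k = 0 and k = 1 (AR order 1):
  gamma(0) = phi_1 gamma(1) + c_0
  gamma(1) = phi_1 gamma(0) + c_1
Substituting the second into the first: gamma(0) (1 - phi_1^2) = c_0 + phi_1 c_1, so
  gamma(0) = (c_0 + phi_1 c_1) / (1 - phi_1^2) = (3.033912 + (-0.278)(0.942)) / (1 - (-0.278)^2) = 2.772036 / 0.922716 = 3.004214.
Therefore gamma(0) = 3.0042 (to 4 decimal places).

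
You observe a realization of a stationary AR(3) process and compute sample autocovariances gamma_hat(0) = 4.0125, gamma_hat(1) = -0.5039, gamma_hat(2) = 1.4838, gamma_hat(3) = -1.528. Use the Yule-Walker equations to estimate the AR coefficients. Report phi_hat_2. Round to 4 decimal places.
\hat\phi_{2} = 0.3310

The Yule-Walker equations for an AR(p) process read, in matrix form,
  Gamma_p phi = r_p,   with   (Gamma_p)_{ij} = gamma(|i - j|),
                       (r_p)_i = gamma(i),   i,j = 1..p.
Substitute the sample gammas (Toeplitz matrix and right-hand side of size 3):
  Gamma_p = [[4.0125, -0.5039, 1.4838], [-0.5039, 4.0125, -0.5039], [1.4838, -0.5039, 4.0125]]
  r_p     = [-0.5039, 1.4838, -1.528]
Written out (R1..R3):
  (R1) 4.0125 phi_1 - 0.5039 phi_2 + 1.4838 phi_3 = -0.5039
  (R2) -0.5039 phi_1 + 4.0125 phi_2 - 0.5039 phi_3 = 1.4838
  (R3) 1.4838 phi_1 - 0.5039 phi_2 + 4.0125 phi_3 = -1.528
Gaussian elimination:
  R2 <- R2 - (-0.5039/4.0125) R1 = R2 - (-0.125583) R1:  3.949219 phi_2 - 0.317561 phi_3 = 1.420519
  R3 <- R3 - (1.4838/4.0125) R1 = R3 - (0.369794) R1:  -0.317561 phi_2 + 3.463799 phi_3 = -1.341661
  R3 <- R3 - (-0.317561/3.949219) R2 = R3 - (-0.080411) R2:  3.438264 phi_3 = -1.227435
Back-substitution:
  phi_hat_3 = -1.227435 / 3.438264 = -0.356993
  phi_hat_2 = (1.420519 - (-0.317561)(-0.356993)) / 3.949219 = 0.33099
  phi_hat_1 = (-0.5039 - (-0.5039)(0.33099) - (1.4838)(-0.356993)) / 4.0125 = 0.047998
So phi_hat = [0.0480, 0.3310, -0.3570].
Therefore phi_hat_2 = 0.3310.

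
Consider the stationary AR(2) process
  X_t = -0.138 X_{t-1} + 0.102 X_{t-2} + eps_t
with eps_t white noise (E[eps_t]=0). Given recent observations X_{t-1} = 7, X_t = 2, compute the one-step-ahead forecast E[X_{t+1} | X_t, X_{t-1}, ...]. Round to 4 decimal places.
E[X_{t+1} \mid \mathcal F_t] = 0.4380

For an AR(p) model X_t = c + sum_i phi_i X_{t-i} + eps_t, the
one-step-ahead conditional mean is
  E[X_{t+1} | X_t, ...] = c + sum_i phi_i X_{t+1-i}.
Substitute known values:
  E[X_{t+1} | ...] = (-0.138) * (2) + (0.102) * (7)
                   = 0.4380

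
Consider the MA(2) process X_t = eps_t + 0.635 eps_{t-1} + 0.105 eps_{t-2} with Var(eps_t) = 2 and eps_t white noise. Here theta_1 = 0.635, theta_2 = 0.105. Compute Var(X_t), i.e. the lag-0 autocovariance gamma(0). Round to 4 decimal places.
\gamma(0) = 2.8285

For an MA(q) process X_t = eps_t + sum_i theta_i eps_{t-i} with
Var(eps_t) = sigma^2, the variance is
  gamma(0) = sigma^2 * (1 + sum_i theta_i^2).
  sum_i theta_i^2 = (0.635)^2 + (0.105)^2 = 0.403225 + 0.011025 = 0.41425.
  gamma(0) = 2 * (1 + 0.41425) = 2 * 1.41425 = 2.8285.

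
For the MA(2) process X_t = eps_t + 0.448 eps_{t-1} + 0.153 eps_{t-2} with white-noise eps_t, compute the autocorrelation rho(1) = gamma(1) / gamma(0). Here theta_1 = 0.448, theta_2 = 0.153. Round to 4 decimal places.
\rho(1) = 0.4220

For an MA(q) process with theta_0 = 1, the autocovariance is
  gamma(k) = sigma^2 * sum_{i=0..q-k} theta_i * theta_{i+k},
and rho(k) = gamma(k) / gamma(0). Sigma^2 cancels.
  numerator   = (1)*(0.448) + (0.448)*(0.153) = 0.516544.
  denominator = (1)^2 + (0.448)^2 + (0.153)^2 = 1.224113.
  rho(1) = 0.516544 / 1.224113 = 0.4220.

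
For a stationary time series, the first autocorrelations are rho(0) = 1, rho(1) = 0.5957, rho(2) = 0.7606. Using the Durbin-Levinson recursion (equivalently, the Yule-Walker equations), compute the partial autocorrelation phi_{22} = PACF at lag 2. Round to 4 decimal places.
\phi_{22} = 0.6289

The PACF at lag k is phi_{kk}, the last component of the solution
to the Yule-Walker system G_k phi = r_k where
  (G_k)_{ij} = rho(|i - j|), (r_k)_i = rho(i), i,j = 1..k.
Equivalently, Durbin-Levinson gives phi_{kk} iteratively:
  phi_{11} = rho(1)
  phi_{kk} = [rho(k) - sum_{j=1..k-1} phi_{k-1,j} rho(k-j)]
            / [1 - sum_{j=1..k-1} phi_{k-1,j} rho(j)],
  phi_{k,j} = phi_{k-1,j} - phi_{kk} phi_{k-1,k-j},  j = 1..k-1.
Step k = 1:
  phi_11 = rho(1) = 0.5957.
Step k = 2:
  phi_22 = [rho(2) - phi_11 rho(1)] / [1 - phi_11 rho(1)] = [0.7606 - (0.5957)(0.5957)] / [1 - (0.5957)(0.5957)]
         = 0.40574151 / 0.64514151 = 0.6289.
Therefore phi_{22} = 0.6289.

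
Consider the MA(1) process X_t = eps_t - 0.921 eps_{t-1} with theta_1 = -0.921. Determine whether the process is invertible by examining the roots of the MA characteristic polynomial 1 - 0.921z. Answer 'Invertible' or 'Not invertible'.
\text{Invertible}

The MA(q) characteristic polynomial is P(z) = 1 - 0.921z.
Invertibility requires all roots to lie outside the unit circle, i.e. |z| > 1 for every root.
This is linear in z: 1 + (-0.921) z = 0  =>  z = -1/(-0.921) = 1.085776,  |z| = 1.085776.
Moduli of all roots: 1.0858.
All moduli strictly greater than 1? Yes.
Verdict: Invertible.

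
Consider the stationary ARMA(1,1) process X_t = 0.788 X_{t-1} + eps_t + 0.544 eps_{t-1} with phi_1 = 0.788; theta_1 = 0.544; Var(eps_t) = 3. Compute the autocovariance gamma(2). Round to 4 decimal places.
\gamma(2) = 11.8681

Multiply the model equation by X_{t-k} and take expectations. With theta_0 = psi_0 = 1 and psi_j the MA(infinity) weights, this gives
  gamma(k) - sum_i phi_i gamma(k-i) = c_k,
  c_k = sigma^2 * sum_{j=k..q} theta_j psi_{j-k}   (c_k = 0 for k > q),
using gamma(-m) = gamma(m).
psi-weights needed (psi_j = theta_j + sum_i phi_i psi_{j-i}):
  psi_1 = theta_1 + phi_1 = 0.544 + (0.788) = 1.332
Right-hand sides:
  c_0 = sigma^2 (1 + theta_1 psi_1) = 3 * (1 + (0.544)(1.332)) = 3 * 1.724608 = 5.173824
  c_1 = sigma^2 theta_1 = 3 * (0.544) = 1.632
  c_2 = 0
Equations for k = 0 and k = 1 (AR order 1):
  gamma(0) = phi_1 gamma(1) + c_0
  gamma(1) = phi_1 gamma(0) + c_1
Substituting the second into the first: gamma(0) (1 - phi_1^2) = c_0 + phi_1 c_1, so
  gamma(0) = (c_0 + phi_1 c_1) / (1 - phi_1^2) = (5.173824 + (0.788)(1.632)) / (1 - (0.788)^2) = 6.45984 / 0.379056 = 17.041915.
  gamma(1) = phi_1 gamma(0) + c_1 = (0.788)(17.041915) + (1.632) = 15.061029.
For k = 2 (> q): gamma(2) = phi_1 gamma(1) = (0.788)(15.061029) = 11.868091.
Therefore gamma(2) = 11.8681 (to 4 decimal places).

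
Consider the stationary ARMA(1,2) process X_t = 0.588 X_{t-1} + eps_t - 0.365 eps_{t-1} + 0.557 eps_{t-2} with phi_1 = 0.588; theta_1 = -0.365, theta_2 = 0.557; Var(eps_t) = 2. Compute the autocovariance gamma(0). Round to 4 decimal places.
\gamma(0) = 3.5469

Multiply the model equation by X_{t-k} and take expectations. With theta_0 = psi_0 = 1 and psi_j the MA(infinity) weights, this gives
  gamma(k) - sum_i phi_i gamma(k-i) = c_k,
  c_k = sigma^2 * sum_{j=k..q} theta_j psi_{j-k}   (c_k = 0 for k > q),
using gamma(-m) = gamma(m).
psi-weights needed (psi_j = theta_j + sum_i phi_i psi_{j-i}):
  psi_1 = theta_1 + phi_1 = -0.365 + (0.588) = 0.223
  psi_2 = theta_2 + phi_1 psi_1 = 0.557 + (0.588)(0.223) = 0.688124
Right-hand sides:
  c_0 = sigma^2 (1 + theta_1 psi_1 + theta_2 psi_2) = 2 * (1 + (-0.365)(0.223) + (0.557)(0.688124)) = 2 * 1.30189 = 2.60378
  c_1 = sigma^2 (theta_1 + theta_2 psi_1) = 2 * (-0.365 + (0.557)(0.223)) = -0.481578
  c_2 = sigma^2 theta_2 = 2 * (0.557) = 1.114
Equations for k = 0 and k = 1 (AR order 1):
  gamma(0) = phi_1 gamma(1) + c_0
  gamma(1) = phi_1 gamma(0) + c_1
Substituting the second into the first: gamma(0) (1 - phi_1^2) = c_0 + phi_1 c_1, so
  gamma(0) = (c_0 + phi_1 c_1) / (1 - phi_1^2) = (2.60378 + (0.588)(-0.481578)) / (1 - (0.588)^2) = 2.320612 / 0.654256 = 3.546948.
Therefore gamma(0) = 3.5469 (to 4 decimal places).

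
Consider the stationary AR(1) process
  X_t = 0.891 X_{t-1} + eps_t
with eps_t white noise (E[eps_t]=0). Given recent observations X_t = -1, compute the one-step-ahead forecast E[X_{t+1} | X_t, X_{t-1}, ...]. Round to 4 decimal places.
E[X_{t+1} \mid \mathcal F_t] = -0.8910

For an AR(p) model X_t = c + sum_i phi_i X_{t-i} + eps_t, the
one-step-ahead conditional mean is
  E[X_{t+1} | X_t, ...] = c + sum_i phi_i X_{t+1-i}.
Substitute known values:
  E[X_{t+1} | ...] = (0.891) * (-1)
                   = -0.8910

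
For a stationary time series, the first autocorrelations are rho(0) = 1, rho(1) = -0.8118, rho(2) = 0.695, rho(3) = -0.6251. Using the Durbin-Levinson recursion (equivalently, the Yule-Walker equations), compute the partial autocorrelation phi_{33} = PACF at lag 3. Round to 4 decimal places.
\phi_{33} = -0.1031

The PACF at lag k is phi_{kk}, the last component of the solution
to the Yule-Walker system G_k phi = r_k where
  (G_k)_{ij} = rho(|i - j|), (r_k)_i = rho(i), i,j = 1..k.
Equivalently, Durbin-Levinson gives phi_{kk} iteratively:
  phi_{11} = rho(1)
  phi_{kk} = [rho(k) - sum_{j=1..k-1} phi_{k-1,j} rho(k-j)]
            / [1 - sum_{j=1..k-1} phi_{k-1,j} rho(j)],
  phi_{k,j} = phi_{k-1,j} - phi_{kk} phi_{k-1,k-j},  j = 1..k-1.
Step k = 1:
  phi_11 = rho(1) = -0.8118.
Step k = 2:
  phi_22 = [rho(2) - phi_11 rho(1)] / [1 - phi_11 rho(1)] = [0.695 - (-0.8118)(-0.8118)] / [1 - (-0.8118)(-0.8118)]
         = 0.03598076 / 0.34098076 = 0.105521.
  Update: phi_21 = phi_11 - phi_22 phi_11 = -0.8118 - (0.105521)(-0.8118) = -0.726138.
Step k = 3:
  phi_33 = [rho(3) - phi_21 rho(2) - phi_22 rho(1)] / [1 - phi_21 rho(1) - phi_22 rho(2)]
    numerator   = -0.6251 - (-0.726138)(0.695) - (0.105521)(-0.8118) = -0.03477201
    denominator = 1 - (-0.726138)(-0.8118) - (0.105521)(0.695) = 0.33718402
  phi_33 = -0.03477201 / 0.33718402 = -0.1031.
Therefore phi_{33} = -0.1031.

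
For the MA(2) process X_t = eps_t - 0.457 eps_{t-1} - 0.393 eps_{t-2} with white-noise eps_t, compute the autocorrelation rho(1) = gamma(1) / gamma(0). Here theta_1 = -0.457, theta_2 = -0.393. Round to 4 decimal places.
\rho(1) = -0.2035

For an MA(q) process with theta_0 = 1, the autocovariance is
  gamma(k) = sigma^2 * sum_{i=0..q-k} theta_i * theta_{i+k},
and rho(k) = gamma(k) / gamma(0). Sigma^2 cancels.
  numerator   = (1)*(-0.457) + (-0.457)*(-0.393) = -0.277399.
  denominator = (1)^2 + (-0.457)^2 + (-0.393)^2 = 1.363298.
  rho(1) = -0.277399 / 1.363298 = -0.2035.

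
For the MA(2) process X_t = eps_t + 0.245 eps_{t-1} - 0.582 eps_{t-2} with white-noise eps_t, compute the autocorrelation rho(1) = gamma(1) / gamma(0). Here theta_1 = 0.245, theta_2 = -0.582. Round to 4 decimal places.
\rho(1) = 0.0732

For an MA(q) process with theta_0 = 1, the autocovariance is
  gamma(k) = sigma^2 * sum_{i=0..q-k} theta_i * theta_{i+k},
and rho(k) = gamma(k) / gamma(0). Sigma^2 cancels.
  numerator   = (1)*(0.245) + (0.245)*(-0.582) = 0.10241.
  denominator = (1)^2 + (0.245)^2 + (-0.582)^2 = 1.398749.
  rho(1) = 0.10241 / 1.398749 = 0.0732.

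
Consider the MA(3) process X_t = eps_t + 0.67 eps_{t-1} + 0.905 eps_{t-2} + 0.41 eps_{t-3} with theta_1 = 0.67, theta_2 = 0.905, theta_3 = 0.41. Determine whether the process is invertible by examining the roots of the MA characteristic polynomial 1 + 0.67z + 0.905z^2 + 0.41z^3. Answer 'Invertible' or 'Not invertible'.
\text{Invertible}

The MA(q) characteristic polynomial is P(z) = 1 + 0.67z + 0.905z^2 + 0.41z^3.
Invertibility requires all roots to lie outside the unit circle, i.e. |z| > 1 for every root.
Degree 3: look for a simple real root z0 first, then factor out (1 - z/z0) and solve the remaining quadratic.
Testing z0 = -2: P(-2) = 1 + (0.67)(-2) + (0.905)(-2)^2 + (0.41)(-2)^3
  = 1 + (-1.34) + (3.62) + (-3.28) = 0.  So z_0 = -2 is a root, |z_0| = 2.
Divide out the factor (1 + 0.5 z) = (1 - z/z0) (since 1/z0 = -0.5):
  P(z) = (1 + 0.5 z)(1 + (0.17) z + (0.82) z^2)
  [check: z-coef 0.17 - (-0.5) = 0.67; z^2-coef 0.82 - (-0.5)(0.17) = 0.905; z^3-coef -(-0.5)(0.82) = 0.41.]
Remaining roots from the quadratic factor 1 + (0.17) z + (0.82) z^2:
  Set 1 + (0.17) z + (0.82) z^2 = 0, i.e. a z^2 + b z + c = 0 with a = 0.82, b = 0.17, c = 1.
  Discriminant D = b^2 - 4ac = (0.17)^2 - 4*(0.82)*1 = 0.0289 - (3.28) = -3.2511.
  D < 0, so the roots are the complex-conjugate pair z = (-b +/- i sqrt(-D)) / (2a) = -0.1037 +/- 1.0994i.
  For a conjugate pair |z|^2 = z * conj(z) = (product of roots) = c/a = 1/(0.82) = 1.219512, so |z| = sqrt(1.219512) = 1.1043 for both roots.
Moduli of all roots: 2.0000, 1.1043, 1.1043.
All moduli strictly greater than 1? Yes.
Verdict: Invertible.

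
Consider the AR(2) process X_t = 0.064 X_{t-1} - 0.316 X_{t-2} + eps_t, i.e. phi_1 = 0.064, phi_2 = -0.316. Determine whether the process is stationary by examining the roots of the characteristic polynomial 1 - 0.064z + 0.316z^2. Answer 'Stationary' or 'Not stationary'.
\text{Stationary}

The AR(p) characteristic polynomial is P(z) = 1 - 0.064z + 0.316z^2.
Stationarity requires all roots to lie outside the unit circle, i.e. |z| > 1 for every root.
Set 1 + (-0.064) z + (0.316) z^2 = 0, i.e. a z^2 + b z + c = 0 with a = 0.316, b = -0.064, c = 1.
Discriminant D = b^2 - 4ac = (-0.064)^2 - 4*(0.316)*1 = 0.004096 - (1.264) = -1.259904.
D < 0, so the roots are the complex-conjugate pair z = (-b +/- i sqrt(-D)) / (2a) = 0.1013 +/- 1.776i.
For a conjugate pair |z|^2 = z * conj(z) = (product of roots) = c/a = 1/(0.316) = 3.164557, so |z| = sqrt(3.164557) = 1.7789 for both roots.
Moduli of all roots: 1.7789, 1.7789.
All moduli strictly greater than 1? Yes.
Verdict: Stationary.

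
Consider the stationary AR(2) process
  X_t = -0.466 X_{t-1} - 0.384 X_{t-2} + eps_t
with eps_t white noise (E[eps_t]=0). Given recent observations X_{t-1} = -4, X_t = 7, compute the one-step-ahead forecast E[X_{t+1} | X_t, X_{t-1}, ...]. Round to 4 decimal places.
E[X_{t+1} \mid \mathcal F_t] = -1.7260

For an AR(p) model X_t = c + sum_i phi_i X_{t-i} + eps_t, the
one-step-ahead conditional mean is
  E[X_{t+1} | X_t, ...] = c + sum_i phi_i X_{t+1-i}.
Substitute known values:
  E[X_{t+1} | ...] = (-0.466) * (7) + (-0.384) * (-4)
                   = -1.7260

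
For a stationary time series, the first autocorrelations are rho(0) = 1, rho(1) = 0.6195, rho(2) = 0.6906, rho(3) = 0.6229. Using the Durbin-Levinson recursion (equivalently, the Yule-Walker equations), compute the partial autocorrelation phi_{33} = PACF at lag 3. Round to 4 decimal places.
\phi_{33} = 0.2150

The PACF at lag k is phi_{kk}, the last component of the solution
to the Yule-Walker system G_k phi = r_k where
  (G_k)_{ij} = rho(|i - j|), (r_k)_i = rho(i), i,j = 1..k.
Equivalently, Durbin-Levinson gives phi_{kk} iteratively:
  phi_{11} = rho(1)
  phi_{kk} = [rho(k) - sum_{j=1..k-1} phi_{k-1,j} rho(k-j)]
            / [1 - sum_{j=1..k-1} phi_{k-1,j} rho(j)],
  phi_{k,j} = phi_{k-1,j} - phi_{kk} phi_{k-1,k-j},  j = 1..k-1.
Step k = 1:
  phi_11 = rho(1) = 0.6195.
Step k = 2:
  phi_22 = [rho(2) - phi_11 rho(1)] / [1 - phi_11 rho(1)] = [0.6906 - (0.6195)(0.6195)] / [1 - (0.6195)(0.6195)]
         = 0.30681975 / 0.61621975 = 0.497906.
  Update: phi_21 = phi_11 - phi_22 phi_11 = 0.6195 - (0.497906)(0.6195) = 0.311047.
Step k = 3:
  phi_33 = [rho(3) - phi_21 rho(2) - phi_22 rho(1)] / [1 - phi_21 rho(1) - phi_22 rho(2)]
    numerator   = 0.6229 - (0.311047)(0.6906) - (0.497906)(0.6195) = 0.09963794
    denominator = 1 - (0.311047)(0.6195) - (0.497906)(0.6906) = 0.46345224
  phi_33 = 0.09963794 / 0.46345224 = 0.215.
Therefore phi_{33} = 0.2150.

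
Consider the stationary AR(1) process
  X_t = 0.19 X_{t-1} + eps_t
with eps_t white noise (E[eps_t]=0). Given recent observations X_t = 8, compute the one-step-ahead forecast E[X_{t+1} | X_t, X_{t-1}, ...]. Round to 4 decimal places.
E[X_{t+1} \mid \mathcal F_t] = 1.5200

For an AR(p) model X_t = c + sum_i phi_i X_{t-i} + eps_t, the
one-step-ahead conditional mean is
  E[X_{t+1} | X_t, ...] = c + sum_i phi_i X_{t+1-i}.
Substitute known values:
  E[X_{t+1} | ...] = (0.19) * (8)
                   = 1.5200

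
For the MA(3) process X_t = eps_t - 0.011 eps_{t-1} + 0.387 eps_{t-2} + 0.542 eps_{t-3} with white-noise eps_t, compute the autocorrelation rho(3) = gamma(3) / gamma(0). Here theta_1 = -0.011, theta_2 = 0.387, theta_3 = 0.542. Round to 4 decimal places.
\rho(3) = 0.3754

For an MA(q) process with theta_0 = 1, the autocovariance is
  gamma(k) = sigma^2 * sum_{i=0..q-k} theta_i * theta_{i+k},
and rho(k) = gamma(k) / gamma(0). Sigma^2 cancels.
  numerator   = (1)*(0.542) = 0.542.
  denominator = (1)^2 + (-0.011)^2 + (0.387)^2 + (0.542)^2 = 1.443654.
  rho(3) = 0.542 / 1.443654 = 0.3754.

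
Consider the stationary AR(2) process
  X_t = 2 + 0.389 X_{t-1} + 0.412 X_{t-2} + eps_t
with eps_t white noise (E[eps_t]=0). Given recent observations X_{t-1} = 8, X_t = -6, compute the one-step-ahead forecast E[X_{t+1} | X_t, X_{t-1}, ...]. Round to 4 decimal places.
E[X_{t+1} \mid \mathcal F_t] = 2.9620

For an AR(p) model X_t = c + sum_i phi_i X_{t-i} + eps_t, the
one-step-ahead conditional mean is
  E[X_{t+1} | X_t, ...] = c + sum_i phi_i X_{t+1-i}.
Substitute known values:
  E[X_{t+1} | ...] = 2 + (0.389) * (-6) + (0.412) * (8)
                   = 2.9620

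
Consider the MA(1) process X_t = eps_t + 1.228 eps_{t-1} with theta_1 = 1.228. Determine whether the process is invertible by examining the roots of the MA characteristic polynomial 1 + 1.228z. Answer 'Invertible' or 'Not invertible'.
\text{Not invertible}

The MA(q) characteristic polynomial is P(z) = 1 + 1.228z.
Invertibility requires all roots to lie outside the unit circle, i.e. |z| > 1 for every root.
This is linear in z: 1 + (1.228) z = 0  =>  z = -1/(1.228) = -0.814332,  |z| = 0.814332.
Moduli of all roots: 0.8143.
All moduli strictly greater than 1? No.
Verdict: Not invertible.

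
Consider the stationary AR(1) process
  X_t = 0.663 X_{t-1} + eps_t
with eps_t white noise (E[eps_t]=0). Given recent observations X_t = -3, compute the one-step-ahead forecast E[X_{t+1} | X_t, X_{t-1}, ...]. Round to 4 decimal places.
E[X_{t+1} \mid \mathcal F_t] = -1.9890

For an AR(p) model X_t = c + sum_i phi_i X_{t-i} + eps_t, the
one-step-ahead conditional mean is
  E[X_{t+1} | X_t, ...] = c + sum_i phi_i X_{t+1-i}.
Substitute known values:
  E[X_{t+1} | ...] = (0.663) * (-3)
                   = -1.9890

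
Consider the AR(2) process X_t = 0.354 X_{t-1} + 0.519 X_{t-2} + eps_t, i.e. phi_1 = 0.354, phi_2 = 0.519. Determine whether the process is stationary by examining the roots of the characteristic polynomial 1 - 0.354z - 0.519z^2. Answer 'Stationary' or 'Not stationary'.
\text{Stationary}

The AR(p) characteristic polynomial is P(z) = 1 - 0.354z - 0.519z^2.
Stationarity requires all roots to lie outside the unit circle, i.e. |z| > 1 for every root.
Set 1 + (-0.354) z + (-0.519) z^2 = 0, i.e. a z^2 + b z + c = 0 with a = -0.519, b = -0.354, c = 1.
Discriminant D = b^2 - 4ac = (-0.354)^2 - 4*(-0.519)*1 = 0.125316 - (-2.076) = 2.201316.
D >= 0, so the roots are real: z = (-b +/- sqrt(D)) / (2a) = (0.354 +/- 1.483683) / (-1.038).
  z_1 = (0.354 + 1.483683) / (-1.038) = -1.7704,   |z_1| = 1.7704.
  z_2 = (0.354 - 1.483683) / (-1.038) = 1.0883,   |z_2| = 1.0883.
Moduli of all roots: 1.7704, 1.0883.
All moduli strictly greater than 1? Yes.
Verdict: Stationary.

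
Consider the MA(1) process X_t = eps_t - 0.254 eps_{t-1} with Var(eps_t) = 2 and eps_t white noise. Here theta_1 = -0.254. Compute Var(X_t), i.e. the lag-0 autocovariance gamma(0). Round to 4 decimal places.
\gamma(0) = 2.1290

For an MA(q) process X_t = eps_t + sum_i theta_i eps_{t-i} with
Var(eps_t) = sigma^2, the variance is
  gamma(0) = sigma^2 * (1 + sum_i theta_i^2).
  sum_i theta_i^2 = (-0.254)^2 = 0.064516.
  gamma(0) = 2 * (1 + 0.064516) = 2 * 1.064516 = 2.129032, which rounds to 2.1290.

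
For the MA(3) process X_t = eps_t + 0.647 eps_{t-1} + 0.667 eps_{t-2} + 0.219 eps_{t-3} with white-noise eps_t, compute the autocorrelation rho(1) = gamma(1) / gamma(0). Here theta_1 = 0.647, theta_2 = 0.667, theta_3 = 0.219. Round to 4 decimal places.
\rho(1) = 0.6407

For an MA(q) process with theta_0 = 1, the autocovariance is
  gamma(k) = sigma^2 * sum_{i=0..q-k} theta_i * theta_{i+k},
and rho(k) = gamma(k) / gamma(0). Sigma^2 cancels.
  numerator   = (1)*(0.647) + (0.647)*(0.667) + (0.667)*(0.219) = 1.224622.
  denominator = (1)^2 + (0.647)^2 + (0.667)^2 + (0.219)^2 = 1.911459.
  rho(1) = 1.224622 / 1.911459 = 0.6407.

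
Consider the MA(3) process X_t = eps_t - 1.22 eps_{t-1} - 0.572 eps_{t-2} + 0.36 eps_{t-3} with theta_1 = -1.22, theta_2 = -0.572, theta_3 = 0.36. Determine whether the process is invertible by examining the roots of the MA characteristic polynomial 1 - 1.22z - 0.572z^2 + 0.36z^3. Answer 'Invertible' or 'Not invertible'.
\text{Not invertible}

The MA(q) characteristic polynomial is P(z) = 1 - 1.22z - 0.572z^2 + 0.36z^3.
Invertibility requires all roots to lie outside the unit circle, i.e. |z| > 1 for every root.
Degree 3: look for a simple real root z0 first, then factor out (1 - z/z0) and solve the remaining quadratic.
Testing z0 = 2.5: P(2.5) = 1 + (-1.22)(2.5) + (-0.572)(2.5)^2 + (0.36)(2.5)^3
  = 1 + (-3.05) + (-3.575) + (5.625) = 0.  So z_0 = 2.5 is a root, |z_0| = 2.5.
Divide out the factor (1 - 0.4 z) = (1 - z/z0) (since 1/z0 = 0.4):
  P(z) = (1 - 0.4 z)(1 + (-0.82) z + (-0.9) z^2)
  [check: z-coef -0.82 - (0.4) = -1.22; z^2-coef -0.9 - (0.4)(-0.82) = -0.572; z^3-coef -(0.4)(-0.9) = 0.36.]
Remaining roots from the quadratic factor 1 + (-0.82) z + (-0.9) z^2:
  Set 1 + (-0.82) z + (-0.9) z^2 = 0, i.e. a z^2 + b z + c = 0 with a = -0.9, b = -0.82, c = 1.
  Discriminant D = b^2 - 4ac = (-0.82)^2 - 4*(-0.9)*1 = 0.6724 - (-3.6) = 4.2724.
  D >= 0, so the roots are real: z = (-b +/- sqrt(D)) / (2a) = (0.82 +/- 2.066978) / (-1.8).
    z_1 = (0.82 + 2.066978) / (-1.8) = -1.6039,   |z_1| = 1.6039.
    z_2 = (0.82 - 2.066978) / (-1.8) = 0.6928,   |z_2| = 0.6928.
Moduli of all roots: 2.5000, 1.6039, 0.6928.
All moduli strictly greater than 1? No.
Verdict: Not invertible.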